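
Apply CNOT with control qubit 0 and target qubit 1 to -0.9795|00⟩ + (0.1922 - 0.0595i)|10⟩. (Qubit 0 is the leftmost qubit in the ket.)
-0.9795|00⟩ + (0.1922 - 0.0595i)|11⟩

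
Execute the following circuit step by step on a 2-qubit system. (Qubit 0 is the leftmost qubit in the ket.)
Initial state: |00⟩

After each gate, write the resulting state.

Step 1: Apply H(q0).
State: 1/√2|00⟩ + 1/√2|10⟩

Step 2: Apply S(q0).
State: 1/√2|00⟩ + (1/√2)i|10⟩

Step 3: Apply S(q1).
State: 1/√2|00⟩ + (1/√2)i|10⟩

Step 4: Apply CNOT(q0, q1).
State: 1/√2|00⟩ + (1/√2)i|11⟩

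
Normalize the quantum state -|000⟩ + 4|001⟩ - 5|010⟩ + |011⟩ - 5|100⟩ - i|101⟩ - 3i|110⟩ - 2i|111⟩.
-0.1104|000⟩ + 0.4417|001⟩ - 0.5522|010⟩ + 0.1104|011⟩ - 0.5522|100⟩ - 0.1104i|101⟩ - 0.3313i|110⟩ - 0.2209i|111⟩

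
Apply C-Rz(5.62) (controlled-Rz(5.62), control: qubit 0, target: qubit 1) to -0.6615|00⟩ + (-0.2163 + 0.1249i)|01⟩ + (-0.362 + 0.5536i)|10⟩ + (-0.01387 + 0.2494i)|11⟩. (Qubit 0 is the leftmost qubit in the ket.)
-0.6615|00⟩ + (-0.2163 + 0.1249i)|01⟩ + (0.5225 - 0.4056i)|10⟩ + (-0.06808 - 0.2403i)|11⟩

C-Rz(5.62) leaves the control-|0⟩ kets |00⟩, |01⟩ unchanged and applies Rz(5.62) to qubit 1 on the control-|1⟩ pair (|10⟩, |11⟩).
Rz(5.62) = [[e^(−iθ/2), 0], [0, e^(iθ/2)]] with e^(±iθ/2) = cos(θ/2) ± i·sin(θ/2); θ = 5.62, cos(θ/2) ≈ -0.945525, sin(θ/2) ≈ 0.325549.
With a = amp(|10⟩) = (-0.362 + 0.5536i) and b = amp(|11⟩) = (-0.01387 + 0.2494i):
new amp(|10⟩) = (-0.945525 - 0.325549i)·a = (0.5225 - 0.4056i)
new amp(|11⟩) = (-0.945525 + 0.325549i)·b = (-0.06808 - 0.2403i)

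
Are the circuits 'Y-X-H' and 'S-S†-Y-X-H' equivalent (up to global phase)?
Yes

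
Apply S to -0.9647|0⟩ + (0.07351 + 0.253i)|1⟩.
-0.9647|0⟩ + (-0.253 + 0.07351i)|1⟩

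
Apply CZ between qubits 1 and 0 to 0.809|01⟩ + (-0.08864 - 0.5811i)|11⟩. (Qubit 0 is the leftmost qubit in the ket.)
0.809|01⟩ + (0.08864 + 0.5811i)|11⟩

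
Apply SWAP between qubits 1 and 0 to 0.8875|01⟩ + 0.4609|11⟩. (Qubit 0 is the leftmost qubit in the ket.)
0.8875|10⟩ + 0.4609|11⟩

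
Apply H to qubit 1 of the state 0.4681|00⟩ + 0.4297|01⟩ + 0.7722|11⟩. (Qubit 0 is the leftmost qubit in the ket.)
0.6348|00⟩ + 0.02715|01⟩ + 0.546|10⟩ - 0.546|11⟩

H on qubit 1 mixes each pair of kets that differ only in qubit 1: amplitudes (a, b) of (|…0…⟩, |…1…⟩) become ((a + b)/√2, (a − b)/√2). Kets absent from the input have amplitude 0.
(|00⟩, |01⟩): (a, b) = (0.4681, 0.4297) → (0.6348, 0.02715)
(|10⟩, |11⟩): (a, b) = (0, 0.7722) → (0.546, -0.546)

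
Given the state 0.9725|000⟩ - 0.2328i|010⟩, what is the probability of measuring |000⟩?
0.9458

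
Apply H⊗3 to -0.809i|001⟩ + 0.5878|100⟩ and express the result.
(0.2078 - 0.286i)|000⟩ + (0.2078 + 0.286i)|001⟩ + (0.2078 - 0.286i)|010⟩ + (0.2078 + 0.286i)|011⟩ + (-0.2078 - 0.286i)|100⟩ + (-0.2078 + 0.286i)|101⟩ + (-0.2078 - 0.286i)|110⟩ + (-0.2078 + 0.286i)|111⟩

H⊗3 gives amp(|y⟩) = (1/2√2) Σ_x (−1)^(x·y) amp(|x⟩), where x·y is the number of positions in which both x and y have a 1.
|000⟩: (-0.809i + 0.5878)/(2√2) = (0.2078 - 0.286i)
|001⟩: (0.809i + 0.5878)/(2√2) = (0.2078 + 0.286i)
|010⟩: (-0.809i + 0.5878)/(2√2) = (0.2078 - 0.286i)
|011⟩: (0.809i + 0.5878)/(2√2) = (0.2078 + 0.286i)
|100⟩: (-0.809i - 0.5878)/(2√2) = (-0.2078 - 0.286i)
|101⟩: (0.809i - 0.5878)/(2√2) = (-0.2078 + 0.286i)
|110⟩: (-0.809i - 0.5878)/(2√2) = (-0.2078 - 0.286i)
|111⟩: (0.809i - 0.5878)/(2√2) = (-0.2078 + 0.286i)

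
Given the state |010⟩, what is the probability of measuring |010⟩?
1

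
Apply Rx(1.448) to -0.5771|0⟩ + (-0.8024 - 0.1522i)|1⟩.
(-0.5332 + 0.5315i)|0⟩ + (-0.6011 + 0.2682i)|1⟩

Rx(1.448) = [[cos(θ/2), −i·sin(θ/2)], [−i·sin(θ/2), cos(θ/2)]]; θ = 1.448, cos(θ/2) ≈ 0.749162, sin(θ/2) ≈ 0.662387.
With a = amp(|0⟩) = -0.5771 and b = amp(|1⟩) = (-0.8024 - 0.1522i):
new amp(|0⟩) = (0.749162)·a + (-0.662387i)·b = (-0.5332 + 0.5315i)
new amp(|1⟩) = (-0.662387i)·a + (0.749162)·b = (-0.6011 + 0.2682i)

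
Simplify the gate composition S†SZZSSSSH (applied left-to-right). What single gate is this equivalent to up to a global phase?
H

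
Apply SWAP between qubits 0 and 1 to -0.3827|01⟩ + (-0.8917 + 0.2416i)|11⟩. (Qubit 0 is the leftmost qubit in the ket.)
-0.3827|10⟩ + (-0.8917 + 0.2416i)|11⟩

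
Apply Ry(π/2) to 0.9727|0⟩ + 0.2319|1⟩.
0.5238|0⟩ + 0.8518|1⟩

Ry(π/2) = [[cos(θ/2), −sin(θ/2)], [sin(θ/2), cos(θ/2)]]; θ = π/2, cos(θ/2) ≈ 0.707107, sin(θ/2) ≈ 0.707107.
With a = amp(|0⟩) = 0.9727 and b = amp(|1⟩) = 0.2319:
new amp(|0⟩) = (0.707107)·a + (-0.707107)·b = 0.5238
new amp(|1⟩) = (0.707107)·a + (0.707107)·b = 0.8518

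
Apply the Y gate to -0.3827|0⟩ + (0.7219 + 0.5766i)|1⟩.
(0.5766 - 0.7219i)|0⟩ - 0.3827i|1⟩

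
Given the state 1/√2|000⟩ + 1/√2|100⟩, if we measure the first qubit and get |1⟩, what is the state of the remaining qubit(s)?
|00⟩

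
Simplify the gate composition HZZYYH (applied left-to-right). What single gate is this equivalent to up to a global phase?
I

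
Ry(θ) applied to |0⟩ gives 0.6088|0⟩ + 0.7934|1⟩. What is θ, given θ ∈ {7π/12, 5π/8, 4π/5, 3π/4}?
7π/12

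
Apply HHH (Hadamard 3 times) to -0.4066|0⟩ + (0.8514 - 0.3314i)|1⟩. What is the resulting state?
(0.3145 - 0.2343i)|0⟩ + (-0.8895 + 0.2343i)|1⟩

H² = I, so H^3 = H: a single Hadamard. With (a, b) = (-0.4066, (0.8514 - 0.3314i)), H gives ((a + b)/√2, (a − b)/√2) = ((0.3145 - 0.2343i), (-0.8895 + 0.2343i)).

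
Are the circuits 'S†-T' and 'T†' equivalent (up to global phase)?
Yes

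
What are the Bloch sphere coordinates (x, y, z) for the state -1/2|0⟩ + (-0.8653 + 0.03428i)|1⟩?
(0.8653, -0.03428, -0.4999)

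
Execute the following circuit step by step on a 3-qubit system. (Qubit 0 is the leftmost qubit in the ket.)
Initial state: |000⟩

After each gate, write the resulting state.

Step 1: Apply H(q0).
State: 1/√2|000⟩ + 1/√2|100⟩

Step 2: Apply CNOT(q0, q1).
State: 1/√2|000⟩ + 1/√2|110⟩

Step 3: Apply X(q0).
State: 1/√2|010⟩ + 1/√2|100⟩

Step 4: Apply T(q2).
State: 1/√2|010⟩ + 1/√2|100⟩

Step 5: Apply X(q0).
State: 1/√2|000⟩ + 1/√2|110⟩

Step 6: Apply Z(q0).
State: 1/√2|000⟩ - 1/√2|110⟩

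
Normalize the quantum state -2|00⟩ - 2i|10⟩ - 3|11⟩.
-0.4851|00⟩ - 0.4851i|10⟩ - 0.7276|11⟩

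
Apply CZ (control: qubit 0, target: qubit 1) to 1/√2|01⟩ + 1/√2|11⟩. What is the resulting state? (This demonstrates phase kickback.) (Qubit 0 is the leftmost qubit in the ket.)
1/√2|01⟩ - 1/√2|11⟩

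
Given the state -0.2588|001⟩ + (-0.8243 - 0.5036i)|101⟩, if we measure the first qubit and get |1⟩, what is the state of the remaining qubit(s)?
(-0.8533 - 0.5213i)|01⟩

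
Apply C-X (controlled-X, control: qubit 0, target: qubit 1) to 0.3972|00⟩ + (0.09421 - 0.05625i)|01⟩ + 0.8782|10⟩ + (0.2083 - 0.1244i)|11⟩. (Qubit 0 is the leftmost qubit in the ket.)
0.3972|00⟩ + (0.09421 - 0.05625i)|01⟩ + (0.2083 - 0.1244i)|10⟩ + 0.8782|11⟩

C-X leaves the control-|0⟩ kets |00⟩, |01⟩ unchanged and applies X to qubit 1 on the control-|1⟩ pair (|10⟩, |11⟩).
X = [[0, 1], [1, 0]].
With a = amp(|10⟩) = 0.8782 and b = amp(|11⟩) = (0.2083 - 0.1244i):
new amp(|10⟩) = (1)·b = (0.2083 - 0.1244i)
new amp(|11⟩) = (1)·a = 0.8782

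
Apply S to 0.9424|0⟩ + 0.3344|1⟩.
0.9424|0⟩ + 0.3344i|1⟩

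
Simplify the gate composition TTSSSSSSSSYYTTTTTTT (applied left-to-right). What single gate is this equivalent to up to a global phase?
T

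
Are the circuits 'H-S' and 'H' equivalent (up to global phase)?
No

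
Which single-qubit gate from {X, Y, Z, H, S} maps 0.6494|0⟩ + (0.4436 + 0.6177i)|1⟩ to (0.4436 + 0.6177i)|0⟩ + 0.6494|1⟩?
X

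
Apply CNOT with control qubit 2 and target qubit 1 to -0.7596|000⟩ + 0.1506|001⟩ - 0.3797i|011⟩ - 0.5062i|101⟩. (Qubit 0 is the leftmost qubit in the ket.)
-0.7596|000⟩ - 0.3797i|001⟩ + 0.1506|011⟩ - 0.5062i|111⟩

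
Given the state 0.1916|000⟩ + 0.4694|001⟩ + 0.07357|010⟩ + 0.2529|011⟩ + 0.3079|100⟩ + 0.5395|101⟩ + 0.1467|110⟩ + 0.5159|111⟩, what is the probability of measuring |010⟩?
0.005413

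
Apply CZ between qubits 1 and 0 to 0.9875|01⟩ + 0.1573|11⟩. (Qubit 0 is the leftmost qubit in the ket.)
0.9875|01⟩ - 0.1573|11⟩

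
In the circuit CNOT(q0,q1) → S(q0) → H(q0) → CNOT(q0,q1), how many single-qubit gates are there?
2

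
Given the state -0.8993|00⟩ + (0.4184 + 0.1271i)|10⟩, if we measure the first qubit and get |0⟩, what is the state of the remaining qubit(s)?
-|0⟩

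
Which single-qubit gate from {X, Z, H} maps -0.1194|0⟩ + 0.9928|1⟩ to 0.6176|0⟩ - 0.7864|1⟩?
H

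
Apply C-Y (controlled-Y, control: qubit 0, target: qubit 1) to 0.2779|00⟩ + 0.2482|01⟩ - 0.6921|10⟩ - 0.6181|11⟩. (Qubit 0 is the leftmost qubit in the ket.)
0.2779|00⟩ + 0.2482|01⟩ + 0.6181i|10⟩ - 0.6921i|11⟩

C-Y leaves the control-|0⟩ kets |00⟩, |01⟩ unchanged and applies Y to qubit 1 on the control-|1⟩ pair (|10⟩, |11⟩).
Y = [[0, -i], [i, 0]].
With a = amp(|10⟩) = -0.6921 and b = amp(|11⟩) = -0.6181:
new amp(|10⟩) = (-i)·b = 0.6181i
new amp(|11⟩) = (i)·a = -0.6921i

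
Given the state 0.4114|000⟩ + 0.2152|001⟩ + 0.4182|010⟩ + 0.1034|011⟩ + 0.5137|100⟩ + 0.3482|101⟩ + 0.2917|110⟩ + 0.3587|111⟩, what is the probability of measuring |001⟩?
0.04631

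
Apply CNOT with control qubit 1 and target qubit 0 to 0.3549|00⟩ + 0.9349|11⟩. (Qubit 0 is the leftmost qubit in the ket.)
0.3549|00⟩ + 0.9349|01⟩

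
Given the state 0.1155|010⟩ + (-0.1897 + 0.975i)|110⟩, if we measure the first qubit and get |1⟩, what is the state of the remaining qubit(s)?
(-0.191 + 0.9816i)|10⟩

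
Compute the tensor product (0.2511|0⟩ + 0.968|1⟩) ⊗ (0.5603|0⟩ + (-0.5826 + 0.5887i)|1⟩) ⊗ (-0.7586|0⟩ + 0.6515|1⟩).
-0.1067|000⟩ + 0.09166|001⟩ + (0.111 - 0.1121i)|010⟩ + (-0.09531 + 0.09631i)|011⟩ - 0.4114|100⟩ + 0.3534|101⟩ + (0.4278 - 0.4323i)|110⟩ + (-0.3674 + 0.3713i)|111⟩

amp(|b₁b₂…⟩) = product of the factor amplitudes for bits b₁, b₂, …; only kets whose every factor amplitude is nonzero survive.
|000⟩: (0.2511)(0.5603)(-0.7586) = -0.1067
|001⟩: (0.2511)(0.5603)(0.6515) = 0.09166
|010⟩: (0.2511)(-0.5826 + 0.5887i)(-0.7586) = (0.111 - 0.1121i)
|011⟩: (0.2511)(-0.5826 + 0.5887i)(0.6515) = (-0.09531 + 0.09631i)
|100⟩: (0.968)(0.5603)(-0.7586) = -0.4114
|101⟩: (0.968)(0.5603)(0.6515) = 0.3534
|110⟩: (0.968)(-0.5826 + 0.5887i)(-0.7586) = (0.4278 - 0.4323i)
|111⟩: (0.968)(-0.5826 + 0.5887i)(0.6515) = (-0.3674 + 0.3713i)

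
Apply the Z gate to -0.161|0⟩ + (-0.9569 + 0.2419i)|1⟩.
-0.161|0⟩ + (0.9569 - 0.2419i)|1⟩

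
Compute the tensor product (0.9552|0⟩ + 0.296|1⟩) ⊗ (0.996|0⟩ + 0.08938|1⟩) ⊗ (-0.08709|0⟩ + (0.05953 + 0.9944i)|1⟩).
-0.08286|000⟩ + (0.05664 + 0.9461i)|001⟩ - 0.007435|010⟩ + (0.005082 + 0.0849i)|011⟩ - 0.02568|100⟩ + (0.01755 + 0.2932i)|101⟩ - 0.002304|110⟩ + (0.001575 + 0.02631i)|111⟩

amp(|b₁b₂…⟩) = product of the factor amplitudes for bits b₁, b₂, …; only kets whose every factor amplitude is nonzero survive.
|000⟩: (0.9552)(0.996)(-0.08709) = -0.08286
|001⟩: (0.9552)(0.996)(0.05953 + 0.9944i) = (0.05664 + 0.9461i)
|010⟩: (0.9552)(0.08938)(-0.08709) = -0.007435
|011⟩: (0.9552)(0.08938)(0.05953 + 0.9944i) = (0.005082 + 0.0849i)
|100⟩: (0.296)(0.996)(-0.08709) = -0.02568
|101⟩: (0.296)(0.996)(0.05953 + 0.9944i) = (0.01755 + 0.2932i)
|110⟩: (0.296)(0.08938)(-0.08709) = -0.002304
|111⟩: (0.296)(0.08938)(0.05953 + 0.9944i) = (0.001575 + 0.02631i)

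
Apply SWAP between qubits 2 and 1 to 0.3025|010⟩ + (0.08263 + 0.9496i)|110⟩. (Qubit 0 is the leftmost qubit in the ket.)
0.3025|001⟩ + (0.08263 + 0.9496i)|101⟩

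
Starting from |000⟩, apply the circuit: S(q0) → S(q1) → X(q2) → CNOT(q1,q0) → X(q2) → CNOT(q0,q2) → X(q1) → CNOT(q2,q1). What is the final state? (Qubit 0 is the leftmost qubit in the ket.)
|010⟩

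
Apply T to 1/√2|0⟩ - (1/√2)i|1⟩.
1/√2|0⟩ + (1/2 - (1/2)i)|1⟩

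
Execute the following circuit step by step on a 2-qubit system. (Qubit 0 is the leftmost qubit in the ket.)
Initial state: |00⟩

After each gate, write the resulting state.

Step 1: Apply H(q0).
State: 1/√2|00⟩ + 1/√2|10⟩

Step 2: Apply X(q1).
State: 1/√2|01⟩ + 1/√2|11⟩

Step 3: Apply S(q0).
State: 1/√2|01⟩ + (1/√2)i|11⟩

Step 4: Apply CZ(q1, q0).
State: 1/√2|01⟩ - (1/√2)i|11⟩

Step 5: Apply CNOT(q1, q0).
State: -(1/√2)i|01⟩ + 1/√2|11⟩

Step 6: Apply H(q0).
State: (1/2 - (1/2)i)|01⟩ + (-1/2 - (1/2)i)|11⟩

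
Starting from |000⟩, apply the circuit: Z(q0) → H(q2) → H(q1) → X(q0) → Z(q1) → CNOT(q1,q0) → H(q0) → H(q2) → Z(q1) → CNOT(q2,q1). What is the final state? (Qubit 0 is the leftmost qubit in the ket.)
1/2|000⟩ + 1/2|010⟩ - 1/2|100⟩ + 1/2|110⟩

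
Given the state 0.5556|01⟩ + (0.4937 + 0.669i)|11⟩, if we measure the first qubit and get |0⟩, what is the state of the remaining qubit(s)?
|1⟩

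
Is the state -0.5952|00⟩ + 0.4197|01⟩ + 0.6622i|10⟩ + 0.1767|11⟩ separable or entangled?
Entangled

Writing the state as a|00⟩ + b|01⟩ + c|10⟩ + d|11⟩, it is a product state iff ad − bc = 0.
Here (a, b, c, d) = (-0.5952, 0.4197, 0.6622i, 0.1767): ad − bc = (-0.5952)(0.1767) − (0.4197)(0.6622i) = (-0.1052 - 0.2779i) ≠ 0, so the state is entangled.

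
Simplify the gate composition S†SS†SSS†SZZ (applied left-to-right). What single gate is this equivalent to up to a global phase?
S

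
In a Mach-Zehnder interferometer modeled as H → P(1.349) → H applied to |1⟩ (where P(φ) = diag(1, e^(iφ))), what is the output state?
(0.39 - 0.4878i)|0⟩ + (0.61 + 0.4878i)|1⟩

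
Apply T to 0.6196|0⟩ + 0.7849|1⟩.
0.6196|0⟩ + (0.555 + 0.555i)|1⟩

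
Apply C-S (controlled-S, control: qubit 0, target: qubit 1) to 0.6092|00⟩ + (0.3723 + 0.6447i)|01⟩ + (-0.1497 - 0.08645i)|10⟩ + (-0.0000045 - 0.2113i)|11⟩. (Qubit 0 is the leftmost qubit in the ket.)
0.6092|00⟩ + (0.3723 + 0.6447i)|01⟩ + (-0.1497 - 0.08645i)|10⟩ + (0.2113 - 0.0000045i)|11⟩

C-S leaves the control-|0⟩ kets |00⟩, |01⟩ unchanged and applies S to qubit 1 on the control-|1⟩ pair (|10⟩, |11⟩).
S = [[1, 0], [0, i]].
With a = amp(|10⟩) = (-0.1497 - 0.08645i) and b = amp(|11⟩) = (-0.0000045 - 0.2113i):
new amp(|10⟩) = (1)·a = (-0.1497 - 0.08645i)
new amp(|11⟩) = (i)·b = (0.2113 - 0.0000045i)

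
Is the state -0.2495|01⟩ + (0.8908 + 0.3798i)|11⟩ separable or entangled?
Separable

Writing the state as a|00⟩ + b|01⟩ + c|10⟩ + d|11⟩, it is a product state iff ad − bc = 0.
Here (a, b, c, d) = (0, -0.2495, 0, (0.8908 + 0.3798i)): ad − bc = (0)(0.8908 + 0.3798i) − (-0.2495)(0) = 0, so the state is separable.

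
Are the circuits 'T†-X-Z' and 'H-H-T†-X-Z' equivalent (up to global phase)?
Yes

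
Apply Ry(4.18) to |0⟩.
-0.4962|0⟩ + 0.8682|1⟩

Ry(4.18) = [[cos(θ/2), −sin(θ/2)], [sin(θ/2), cos(θ/2)]]; θ = 4.18, cos(θ/2) ≈ -0.496189, sin(θ/2) ≈ 0.868215.
With a = amp(|0⟩) = 1 and b = amp(|1⟩) = 0:
new amp(|0⟩) = (-0.496189)·a + (-0.868215)·b = -0.4962
new amp(|1⟩) = (0.868215)·a + (-0.496189)·b = 0.8682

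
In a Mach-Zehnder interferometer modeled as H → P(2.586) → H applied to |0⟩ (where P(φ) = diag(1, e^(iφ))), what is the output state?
(0.07521 + 0.2637i)|0⟩ + (0.9248 - 0.2637i)|1⟩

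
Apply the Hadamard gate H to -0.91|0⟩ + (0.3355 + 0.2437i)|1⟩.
(-0.4062 + 0.1723i)|0⟩ + (-0.8807 - 0.1723i)|1⟩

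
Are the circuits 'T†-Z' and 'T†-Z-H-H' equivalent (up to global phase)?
Yes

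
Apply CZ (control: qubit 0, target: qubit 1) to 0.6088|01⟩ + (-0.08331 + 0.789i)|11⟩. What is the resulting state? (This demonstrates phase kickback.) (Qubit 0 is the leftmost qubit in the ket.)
0.6088|01⟩ + (0.08331 - 0.789i)|11⟩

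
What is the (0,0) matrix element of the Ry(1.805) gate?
0.6196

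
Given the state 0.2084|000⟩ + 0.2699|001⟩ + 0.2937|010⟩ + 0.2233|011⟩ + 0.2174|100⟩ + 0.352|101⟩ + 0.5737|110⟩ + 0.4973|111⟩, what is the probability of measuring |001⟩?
0.07285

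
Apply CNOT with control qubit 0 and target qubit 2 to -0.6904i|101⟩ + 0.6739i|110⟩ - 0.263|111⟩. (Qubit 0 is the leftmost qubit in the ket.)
-0.6904i|100⟩ - 0.263|110⟩ + 0.6739i|111⟩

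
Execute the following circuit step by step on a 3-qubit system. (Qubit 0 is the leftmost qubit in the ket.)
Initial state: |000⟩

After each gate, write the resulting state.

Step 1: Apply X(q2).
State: |001⟩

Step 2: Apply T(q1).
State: |001⟩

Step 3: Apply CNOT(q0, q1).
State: |001⟩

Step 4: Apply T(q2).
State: (1/√2 + (1/√2)i)|001⟩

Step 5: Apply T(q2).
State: i|001⟩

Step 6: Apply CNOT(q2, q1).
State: i|011⟩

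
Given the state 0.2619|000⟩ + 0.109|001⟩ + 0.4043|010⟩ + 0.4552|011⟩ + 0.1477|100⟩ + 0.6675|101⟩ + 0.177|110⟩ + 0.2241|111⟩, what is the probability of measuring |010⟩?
0.1635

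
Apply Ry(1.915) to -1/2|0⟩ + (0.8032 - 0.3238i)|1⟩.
(-0.9446 + 0.2648i)|0⟩ + (0.05342 - 0.1864i)|1⟩

Ry(1.915) = [[cos(θ/2), −sin(θ/2)], [sin(θ/2), cos(θ/2)]]; θ = 1.915, cos(θ/2) ≈ 0.575566, sin(θ/2) ≈ 0.817755.
With a = amp(|0⟩) = -1/2 and b = amp(|1⟩) = (0.8032 - 0.3238i):
new amp(|0⟩) = (0.575566)·a + (-0.817755)·b = (-0.9446 + 0.2648i)
new amp(|1⟩) = (0.817755)·a + (0.575566)·b = (0.05342 - 0.1864i)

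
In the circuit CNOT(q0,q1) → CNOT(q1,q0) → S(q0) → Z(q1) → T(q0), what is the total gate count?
5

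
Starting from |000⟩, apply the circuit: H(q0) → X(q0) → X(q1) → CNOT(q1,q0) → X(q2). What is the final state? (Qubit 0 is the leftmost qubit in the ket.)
1/√2|011⟩ + 1/√2|111⟩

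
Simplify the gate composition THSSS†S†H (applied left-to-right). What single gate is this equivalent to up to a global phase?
T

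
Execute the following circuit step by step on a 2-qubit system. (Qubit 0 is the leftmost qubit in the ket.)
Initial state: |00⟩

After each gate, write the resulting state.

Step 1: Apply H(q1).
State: 1/√2|00⟩ + 1/√2|01⟩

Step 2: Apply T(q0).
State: 1/√2|00⟩ + 1/√2|01⟩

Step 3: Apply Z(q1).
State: 1/√2|00⟩ - 1/√2|01⟩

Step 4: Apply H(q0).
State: 1/2|00⟩ - 1/2|01⟩ + 1/2|10⟩ - 1/2|11⟩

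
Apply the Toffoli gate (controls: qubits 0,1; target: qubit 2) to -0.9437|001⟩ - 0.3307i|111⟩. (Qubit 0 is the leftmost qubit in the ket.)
-0.9437|001⟩ - 0.3307i|110⟩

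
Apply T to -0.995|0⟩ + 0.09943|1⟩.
-0.995|0⟩ + (0.07031 + 0.07031i)|1⟩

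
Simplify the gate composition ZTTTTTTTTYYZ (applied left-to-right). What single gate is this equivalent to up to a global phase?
I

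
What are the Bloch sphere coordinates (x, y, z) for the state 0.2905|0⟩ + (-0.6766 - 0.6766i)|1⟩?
(-0.3931, -0.3931, -0.8312)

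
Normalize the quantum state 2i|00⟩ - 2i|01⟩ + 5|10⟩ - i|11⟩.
0.343i|00⟩ - 0.343i|01⟩ + 0.8575|10⟩ - 0.1715i|11⟩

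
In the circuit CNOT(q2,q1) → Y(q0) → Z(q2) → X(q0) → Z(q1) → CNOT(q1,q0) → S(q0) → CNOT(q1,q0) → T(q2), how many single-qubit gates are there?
6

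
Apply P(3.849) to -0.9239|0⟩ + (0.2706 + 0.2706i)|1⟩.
-0.9239|0⟩ + (-0.02982 - 0.3815i)|1⟩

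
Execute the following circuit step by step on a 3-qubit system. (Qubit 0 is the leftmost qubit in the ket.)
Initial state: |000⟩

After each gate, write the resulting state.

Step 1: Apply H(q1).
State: 1/√2|000⟩ + 1/√2|010⟩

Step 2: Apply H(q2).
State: 1/2|000⟩ + 1/2|001⟩ + 1/2|010⟩ + 1/2|011⟩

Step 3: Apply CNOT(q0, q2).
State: 1/2|000⟩ + 1/2|001⟩ + 1/2|010⟩ + 1/2|011⟩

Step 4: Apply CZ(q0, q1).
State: 1/2|000⟩ + 1/2|001⟩ + 1/2|010⟩ + 1/2|011⟩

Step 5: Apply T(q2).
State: 1/2|000⟩ + (1/√8 + (1/√8)i)|001⟩ + 1/2|010⟩ + (1/√8 + (1/√8)i)|011⟩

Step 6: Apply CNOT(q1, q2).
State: 1/2|000⟩ + (1/√8 + (1/√8)i)|001⟩ + (1/√8 + (1/√8)i)|010⟩ + 1/2|011⟩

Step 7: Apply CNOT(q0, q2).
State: 1/2|000⟩ + (1/√8 + (1/√8)i)|001⟩ + (1/√8 + (1/√8)i)|010⟩ + 1/2|011⟩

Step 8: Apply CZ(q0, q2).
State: 1/2|000⟩ + (1/√8 + (1/√8)i)|001⟩ + (1/√8 + (1/√8)i)|010⟩ + 1/2|011⟩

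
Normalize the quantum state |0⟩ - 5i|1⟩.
0.1961|0⟩ - 0.9806i|1⟩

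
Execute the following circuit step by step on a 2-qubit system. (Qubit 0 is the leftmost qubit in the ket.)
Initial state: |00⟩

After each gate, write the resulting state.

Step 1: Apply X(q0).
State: |10⟩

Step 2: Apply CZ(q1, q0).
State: |10⟩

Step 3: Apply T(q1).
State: |10⟩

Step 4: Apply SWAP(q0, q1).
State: |01⟩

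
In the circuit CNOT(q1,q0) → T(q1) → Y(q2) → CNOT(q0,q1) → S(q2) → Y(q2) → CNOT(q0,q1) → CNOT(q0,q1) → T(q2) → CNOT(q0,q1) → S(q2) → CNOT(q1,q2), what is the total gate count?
12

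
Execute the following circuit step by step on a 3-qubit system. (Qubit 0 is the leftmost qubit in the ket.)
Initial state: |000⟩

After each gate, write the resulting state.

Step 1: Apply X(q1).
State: |010⟩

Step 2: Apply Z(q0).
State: |010⟩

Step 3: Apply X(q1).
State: |000⟩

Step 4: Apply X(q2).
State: |001⟩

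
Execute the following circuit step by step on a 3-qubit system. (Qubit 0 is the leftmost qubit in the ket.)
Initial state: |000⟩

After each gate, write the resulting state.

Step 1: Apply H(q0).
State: 1/√2|000⟩ + 1/√2|100⟩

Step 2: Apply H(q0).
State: |000⟩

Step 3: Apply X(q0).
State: |100⟩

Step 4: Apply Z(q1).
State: |100⟩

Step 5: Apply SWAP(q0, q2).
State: |001⟩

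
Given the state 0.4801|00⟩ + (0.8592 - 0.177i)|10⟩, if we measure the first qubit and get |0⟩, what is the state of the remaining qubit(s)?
|0⟩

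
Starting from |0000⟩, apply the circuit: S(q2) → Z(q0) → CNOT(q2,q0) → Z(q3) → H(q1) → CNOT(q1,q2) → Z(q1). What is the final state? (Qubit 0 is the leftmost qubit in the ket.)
1/√2|0000⟩ - 1/√2|0110⟩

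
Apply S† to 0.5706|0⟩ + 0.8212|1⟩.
0.5706|0⟩ - 0.8212i|1⟩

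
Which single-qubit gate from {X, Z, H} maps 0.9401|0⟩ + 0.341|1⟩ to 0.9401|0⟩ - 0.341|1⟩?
Z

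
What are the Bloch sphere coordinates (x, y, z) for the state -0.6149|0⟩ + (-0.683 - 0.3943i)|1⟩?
(0.84, 0.4849, -0.2439)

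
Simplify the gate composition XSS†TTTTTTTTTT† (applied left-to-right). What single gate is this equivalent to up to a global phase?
X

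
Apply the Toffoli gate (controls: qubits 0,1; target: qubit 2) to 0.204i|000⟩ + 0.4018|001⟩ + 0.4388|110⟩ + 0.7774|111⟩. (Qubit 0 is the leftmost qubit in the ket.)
0.204i|000⟩ + 0.4018|001⟩ + 0.7774|110⟩ + 0.4388|111⟩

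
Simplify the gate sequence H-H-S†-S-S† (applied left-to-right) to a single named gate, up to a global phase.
S†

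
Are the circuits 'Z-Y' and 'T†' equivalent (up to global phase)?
No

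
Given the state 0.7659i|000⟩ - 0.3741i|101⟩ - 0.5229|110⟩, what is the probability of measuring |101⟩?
0.14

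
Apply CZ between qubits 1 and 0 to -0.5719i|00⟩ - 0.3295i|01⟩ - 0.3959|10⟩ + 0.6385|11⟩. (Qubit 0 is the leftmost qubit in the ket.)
-0.5719i|00⟩ - 0.3295i|01⟩ - 0.3959|10⟩ - 0.6385|11⟩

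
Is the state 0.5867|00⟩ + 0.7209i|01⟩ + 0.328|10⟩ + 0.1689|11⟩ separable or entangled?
Entangled

Writing the state as a|00⟩ + b|01⟩ + c|10⟩ + d|11⟩, it is a product state iff ad − bc = 0.
Here (a, b, c, d) = (0.5867, 0.7209i, 0.328, 0.1689): ad − bc = (0.5867)(0.1689) − (0.7209i)(0.328) = (0.09909 - 0.2365i) ≠ 0, so the state is entangled.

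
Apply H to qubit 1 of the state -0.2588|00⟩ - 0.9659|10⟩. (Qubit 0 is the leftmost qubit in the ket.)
-0.183|00⟩ - 0.183|01⟩ - 0.683|10⟩ - 0.683|11⟩

H on qubit 1 mixes each pair of kets that differ only in qubit 1: amplitudes (a, b) of (|…0…⟩, |…1…⟩) become ((a + b)/√2, (a − b)/√2). Kets absent from the input have amplitude 0.
(|00⟩, |01⟩): (a, b) = (-0.2588, 0) → (-0.183, -0.183)
(|10⟩, |11⟩): (a, b) = (-0.9659, 0) → (-0.683, -0.683)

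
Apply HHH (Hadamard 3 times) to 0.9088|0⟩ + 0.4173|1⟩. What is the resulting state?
0.9377|0⟩ + 0.3475|1⟩

H² = I, so H^3 = H: a single Hadamard. With (a, b) = (0.9088, 0.4173), H gives ((a + b)/√2, (a − b)/√2) = (0.9377, 0.3475).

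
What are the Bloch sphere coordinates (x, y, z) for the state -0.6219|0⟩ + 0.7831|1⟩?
(-0.974, 0, -0.2265)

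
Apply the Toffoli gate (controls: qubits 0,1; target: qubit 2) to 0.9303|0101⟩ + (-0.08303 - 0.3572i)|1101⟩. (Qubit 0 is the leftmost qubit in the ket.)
0.9303|0101⟩ + (-0.08303 - 0.3572i)|1111⟩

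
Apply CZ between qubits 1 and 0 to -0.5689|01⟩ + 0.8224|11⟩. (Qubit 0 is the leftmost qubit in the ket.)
-0.5689|01⟩ - 0.8224|11⟩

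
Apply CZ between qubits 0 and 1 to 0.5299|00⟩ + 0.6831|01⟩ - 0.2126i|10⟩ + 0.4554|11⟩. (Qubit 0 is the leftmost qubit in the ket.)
0.5299|00⟩ + 0.6831|01⟩ - 0.2126i|10⟩ - 0.4554|11⟩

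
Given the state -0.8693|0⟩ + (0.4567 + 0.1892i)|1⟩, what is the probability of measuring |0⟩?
0.7557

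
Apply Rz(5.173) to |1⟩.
(-0.8499 + 0.527i)|1⟩

Rz(5.173) = [[e^(−iθ/2), 0], [0, e^(iθ/2)]] with e^(±iθ/2) = cos(θ/2) ± i·sin(θ/2); θ = 5.173, cos(θ/2) ≈ -0.849852, sin(θ/2) ≈ 0.527022.
With a = amp(|0⟩) = 0 and b = amp(|1⟩) = 1:
new amp(|0⟩) = (-0.849852 - 0.527022i)·a = 0
new amp(|1⟩) = (-0.849852 + 0.527022i)·b = (-0.8499 + 0.527i)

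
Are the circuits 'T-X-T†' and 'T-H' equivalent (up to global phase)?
No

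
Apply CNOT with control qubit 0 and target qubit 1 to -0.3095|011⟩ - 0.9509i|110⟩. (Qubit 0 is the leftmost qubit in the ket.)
-0.3095|011⟩ - 0.9509i|100⟩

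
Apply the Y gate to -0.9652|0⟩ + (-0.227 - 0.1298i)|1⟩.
(-0.1298 + 0.227i)|0⟩ - 0.9652i|1⟩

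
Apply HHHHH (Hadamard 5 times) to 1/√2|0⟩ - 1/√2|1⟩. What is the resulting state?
|1⟩

H² = I, so H^5 = H: a single Hadamard. With (a, b) = (1/√2, -1/√2), H gives ((a + b)/√2, (a − b)/√2) = (0, 1).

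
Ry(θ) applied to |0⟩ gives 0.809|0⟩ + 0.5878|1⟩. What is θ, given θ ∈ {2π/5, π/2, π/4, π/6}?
2π/5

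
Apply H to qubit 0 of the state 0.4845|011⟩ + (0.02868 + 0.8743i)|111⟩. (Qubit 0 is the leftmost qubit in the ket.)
(0.3629 + 0.6182i)|011⟩ + (0.3223 - 0.6182i)|111⟩

H on qubit 0 mixes each pair of kets that differ only in qubit 0: amplitudes (a, b) of (|…0…⟩, |…1…⟩) become ((a + b)/√2, (a − b)/√2). Kets absent from the input have amplitude 0.
(|011⟩, |111⟩): (a, b) = (0.4845, (0.02868 + 0.8743i)) → ((0.3629 + 0.6182i), (0.3223 - 0.6182i))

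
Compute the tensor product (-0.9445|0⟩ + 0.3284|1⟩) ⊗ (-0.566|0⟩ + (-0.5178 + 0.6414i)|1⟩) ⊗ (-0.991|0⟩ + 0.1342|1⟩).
-0.5298|000⟩ + 0.07174|001⟩ + (-0.4847 + 0.6004i)|010⟩ + (0.06563 - 0.0813i)|011⟩ + 0.1842|100⟩ - 0.02494|101⟩ + (0.1685 - 0.2087i)|110⟩ + (-0.02282 + 0.02827i)|111⟩

amp(|b₁b₂…⟩) = product of the factor amplitudes for bits b₁, b₂, …; only kets whose every factor amplitude is nonzero survive.
|000⟩: (-0.9445)(-0.566)(-0.991) = -0.5298
|001⟩: (-0.9445)(-0.566)(0.1342) = 0.07174
|010⟩: (-0.9445)(-0.5178 + 0.6414i)(-0.991) = (-0.4847 + 0.6004i)
|011⟩: (-0.9445)(-0.5178 + 0.6414i)(0.1342) = (0.06563 - 0.0813i)
|100⟩: (0.3284)(-0.566)(-0.991) = 0.1842
|101⟩: (0.3284)(-0.566)(0.1342) = -0.02494
|110⟩: (0.3284)(-0.5178 + 0.6414i)(-0.991) = (0.1685 - 0.2087i)
|111⟩: (0.3284)(-0.5178 + 0.6414i)(0.1342) = (-0.02282 + 0.02827i)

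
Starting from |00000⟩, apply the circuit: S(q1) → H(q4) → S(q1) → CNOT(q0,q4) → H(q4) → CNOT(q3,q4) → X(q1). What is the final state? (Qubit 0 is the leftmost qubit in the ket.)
|01000⟩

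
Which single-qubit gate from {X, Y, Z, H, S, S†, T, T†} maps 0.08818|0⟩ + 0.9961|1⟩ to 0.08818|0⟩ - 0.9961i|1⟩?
S†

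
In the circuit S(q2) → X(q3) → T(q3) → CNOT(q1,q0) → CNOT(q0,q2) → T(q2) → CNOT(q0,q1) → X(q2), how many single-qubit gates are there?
5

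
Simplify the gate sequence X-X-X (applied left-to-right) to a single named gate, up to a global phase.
X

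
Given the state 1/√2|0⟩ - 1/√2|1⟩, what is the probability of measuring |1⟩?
1/2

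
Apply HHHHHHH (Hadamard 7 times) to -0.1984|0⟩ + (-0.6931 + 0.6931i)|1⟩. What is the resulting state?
(-0.6304 + 0.4901i)|0⟩ + (0.3498 - 0.4901i)|1⟩

H² = I, so H^7 = H: a single Hadamard. With (a, b) = (-0.1984, (-0.6931 + 0.6931i)), H gives ((a + b)/√2, (a − b)/√2) = ((-0.6304 + 0.4901i), (0.3498 - 0.4901i)).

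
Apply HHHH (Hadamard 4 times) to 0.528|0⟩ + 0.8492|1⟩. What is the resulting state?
0.528|0⟩ + 0.8492|1⟩

H² = I, so an even number of Hadamards cancels: H^4 = I and the state is unchanged.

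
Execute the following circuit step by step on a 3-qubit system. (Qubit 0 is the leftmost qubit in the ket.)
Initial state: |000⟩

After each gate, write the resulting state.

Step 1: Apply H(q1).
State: 1/√2|000⟩ + 1/√2|010⟩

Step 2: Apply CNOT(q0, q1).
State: 1/√2|000⟩ + 1/√2|010⟩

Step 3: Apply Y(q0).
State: (1/√2)i|100⟩ + (1/√2)i|110⟩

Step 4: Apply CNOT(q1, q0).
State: (1/√2)i|010⟩ + (1/√2)i|100⟩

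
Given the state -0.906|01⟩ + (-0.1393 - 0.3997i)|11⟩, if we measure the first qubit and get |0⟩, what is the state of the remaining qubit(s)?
-|1⟩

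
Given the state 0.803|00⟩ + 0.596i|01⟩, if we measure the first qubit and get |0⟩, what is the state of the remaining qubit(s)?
0.803|0⟩ + 0.596i|1⟩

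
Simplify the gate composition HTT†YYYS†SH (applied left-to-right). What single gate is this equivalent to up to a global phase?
Y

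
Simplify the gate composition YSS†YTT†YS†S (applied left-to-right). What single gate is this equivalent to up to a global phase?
Y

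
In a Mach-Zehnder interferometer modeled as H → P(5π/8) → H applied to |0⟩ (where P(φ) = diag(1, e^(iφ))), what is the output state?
(0.3087 + 0.4619i)|0⟩ + (0.6913 - 0.4619i)|1⟩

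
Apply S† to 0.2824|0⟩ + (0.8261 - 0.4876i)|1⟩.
0.2824|0⟩ + (-0.4876 - 0.8261i)|1⟩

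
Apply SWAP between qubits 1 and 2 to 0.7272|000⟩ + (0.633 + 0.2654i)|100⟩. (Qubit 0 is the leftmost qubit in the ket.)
0.7272|000⟩ + (0.633 + 0.2654i)|100⟩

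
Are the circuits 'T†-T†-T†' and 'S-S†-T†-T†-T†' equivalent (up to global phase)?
Yes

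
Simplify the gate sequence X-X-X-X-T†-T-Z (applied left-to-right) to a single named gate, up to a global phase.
Z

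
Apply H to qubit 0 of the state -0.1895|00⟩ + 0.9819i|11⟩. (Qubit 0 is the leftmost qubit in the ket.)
-0.134|00⟩ + 0.6943i|01⟩ - 0.134|10⟩ - 0.6943i|11⟩

H on qubit 0 mixes each pair of kets that differ only in qubit 0: amplitudes (a, b) of (|…0…⟩, |…1…⟩) become ((a + b)/√2, (a − b)/√2). Kets absent from the input have amplitude 0.
(|00⟩, |10⟩): (a, b) = (-0.1895, 0) → (-0.134, -0.134)
(|01⟩, |11⟩): (a, b) = (0, 0.9819i) → (0.6943i, -0.6943i)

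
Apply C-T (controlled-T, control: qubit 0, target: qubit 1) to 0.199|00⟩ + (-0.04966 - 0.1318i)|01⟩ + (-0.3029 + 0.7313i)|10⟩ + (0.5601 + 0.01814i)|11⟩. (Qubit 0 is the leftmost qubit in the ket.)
0.199|00⟩ + (-0.04966 - 0.1318i)|01⟩ + (-0.3029 + 0.7313i)|10⟩ + (0.3832 + 0.4089i)|11⟩

C-T leaves the control-|0⟩ kets |00⟩, |01⟩ unchanged and applies T to qubit 1 on the control-|1⟩ pair (|10⟩, |11⟩).
T = [[1, 0], [0, (1/√2 + (1/√2)i)]].
With a = amp(|10⟩) = (-0.3029 + 0.7313i) and b = amp(|11⟩) = (0.5601 + 0.01814i):
new amp(|10⟩) = (1)·a = (-0.3029 + 0.7313i)
new amp(|11⟩) = (1/√2 + (1/√2)i)·b = (0.3832 + 0.4089i)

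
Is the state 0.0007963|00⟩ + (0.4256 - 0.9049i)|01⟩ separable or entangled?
Separable

Writing the state as a|00⟩ + b|01⟩ + c|10⟩ + d|11⟩, it is a product state iff ad − bc = 0.
Here (a, b, c, d) = (0.0007963, (0.4256 - 0.9049i), 0, 0): ad − bc = (0.0007963)(0) − (0.4256 - 0.9049i)(0) = 0, so the state is separable.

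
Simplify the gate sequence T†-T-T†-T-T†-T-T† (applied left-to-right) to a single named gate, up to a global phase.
T†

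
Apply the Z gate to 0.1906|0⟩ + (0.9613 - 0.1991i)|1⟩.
0.1906|0⟩ + (-0.9613 + 0.1991i)|1⟩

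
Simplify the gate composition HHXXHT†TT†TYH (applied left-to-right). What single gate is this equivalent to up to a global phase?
Y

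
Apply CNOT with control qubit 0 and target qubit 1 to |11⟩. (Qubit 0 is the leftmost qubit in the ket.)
|10⟩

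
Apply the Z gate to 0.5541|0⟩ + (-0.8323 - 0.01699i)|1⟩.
0.5541|0⟩ + (0.8323 + 0.01699i)|1⟩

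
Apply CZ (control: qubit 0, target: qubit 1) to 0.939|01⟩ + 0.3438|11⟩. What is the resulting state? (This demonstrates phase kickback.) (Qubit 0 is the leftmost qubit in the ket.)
0.939|01⟩ - 0.3438|11⟩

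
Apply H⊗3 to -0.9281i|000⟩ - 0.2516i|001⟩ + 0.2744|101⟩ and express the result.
(0.09702 - 0.4171i)|000⟩ + (-0.09702 - 0.2392i)|001⟩ + (0.09702 - 0.4171i)|010⟩ + (-0.09702 - 0.2392i)|011⟩ + (-0.09702 - 0.4171i)|100⟩ + (0.09702 - 0.2392i)|101⟩ + (-0.09702 - 0.4171i)|110⟩ + (0.09702 - 0.2392i)|111⟩

H⊗3 gives amp(|y⟩) = (1/2√2) Σ_x (−1)^(x·y) amp(|x⟩), where x·y is the number of positions in which both x and y have a 1.
|000⟩: (-0.9281i - 0.2516i + 0.2744)/(2√2) = (0.09702 - 0.4171i)
|001⟩: (-0.9281i + 0.2516i - 0.2744)/(2√2) = (-0.09702 - 0.2392i)
|010⟩: (-0.9281i - 0.2516i + 0.2744)/(2√2) = (0.09702 - 0.4171i)
|011⟩: (-0.9281i + 0.2516i - 0.2744)/(2√2) = (-0.09702 - 0.2392i)
|100⟩: (-0.9281i - 0.2516i - 0.2744)/(2√2) = (-0.09702 - 0.4171i)
|101⟩: (-0.9281i + 0.2516i + 0.2744)/(2√2) = (0.09702 - 0.2392i)
|110⟩: (-0.9281i - 0.2516i - 0.2744)/(2√2) = (-0.09702 - 0.4171i)
|111⟩: (-0.9281i + 0.2516i + 0.2744)/(2√2) = (0.09702 - 0.2392i)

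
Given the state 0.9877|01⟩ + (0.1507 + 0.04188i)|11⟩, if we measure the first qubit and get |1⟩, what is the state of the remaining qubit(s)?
(0.9635 + 0.2678i)|1⟩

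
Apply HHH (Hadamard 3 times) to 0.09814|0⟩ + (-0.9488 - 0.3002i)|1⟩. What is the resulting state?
(-0.6015 - 0.2123i)|0⟩ + (0.7403 + 0.2123i)|1⟩

H² = I, so H^3 = H: a single Hadamard. With (a, b) = (0.09814, (-0.9488 - 0.3002i)), H gives ((a + b)/√2, (a − b)/√2) = ((-0.6015 - 0.2123i), (0.7403 + 0.2123i)).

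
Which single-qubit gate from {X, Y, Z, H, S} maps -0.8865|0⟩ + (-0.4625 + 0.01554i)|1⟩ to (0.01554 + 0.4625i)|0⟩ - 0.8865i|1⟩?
Y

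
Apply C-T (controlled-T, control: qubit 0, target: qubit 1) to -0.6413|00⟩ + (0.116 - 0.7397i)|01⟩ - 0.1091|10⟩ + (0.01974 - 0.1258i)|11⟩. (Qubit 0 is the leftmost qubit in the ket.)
-0.6413|00⟩ + (0.116 - 0.7397i)|01⟩ - 0.1091|10⟩ + (0.1029 - 0.075i)|11⟩

C-T leaves the control-|0⟩ kets |00⟩, |01⟩ unchanged and applies T to qubit 1 on the control-|1⟩ pair (|10⟩, |11⟩).
T = [[1, 0], [0, (1/√2 + (1/√2)i)]].
With a = amp(|10⟩) = -0.1091 and b = amp(|11⟩) = (0.01974 - 0.1258i):
new amp(|10⟩) = (1)·a = -0.1091
new amp(|11⟩) = (1/√2 + (1/√2)i)·b = (0.1029 - 0.075i)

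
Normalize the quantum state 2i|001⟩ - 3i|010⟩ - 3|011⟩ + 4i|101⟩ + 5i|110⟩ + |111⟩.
0.25i|001⟩ - 0.375i|010⟩ - 0.375|011⟩ + (1/2)i|101⟩ + 0.625i|110⟩ + 0.125|111⟩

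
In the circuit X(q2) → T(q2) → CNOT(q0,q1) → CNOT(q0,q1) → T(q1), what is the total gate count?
5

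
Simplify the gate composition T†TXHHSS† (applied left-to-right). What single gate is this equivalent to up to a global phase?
X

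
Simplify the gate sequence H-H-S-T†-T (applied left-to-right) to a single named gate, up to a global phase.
S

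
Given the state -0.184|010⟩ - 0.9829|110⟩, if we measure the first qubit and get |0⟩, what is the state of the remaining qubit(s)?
-|10⟩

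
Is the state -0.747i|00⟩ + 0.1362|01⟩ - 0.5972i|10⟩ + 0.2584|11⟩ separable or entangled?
Entangled

Writing the state as a|00⟩ + b|01⟩ + c|10⟩ + d|11⟩, it is a product state iff ad − bc = 0.
Here (a, b, c, d) = (-0.747i, 0.1362, -0.5972i, 0.2584): ad − bc = (-0.747i)(0.2584) − (0.1362)(-0.5972i) = -0.1117i ≠ 0, so the state is entangled.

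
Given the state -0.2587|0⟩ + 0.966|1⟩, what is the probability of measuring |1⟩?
0.9332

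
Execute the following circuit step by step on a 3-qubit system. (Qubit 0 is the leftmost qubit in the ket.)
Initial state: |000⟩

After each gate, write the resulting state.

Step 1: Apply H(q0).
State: 1/√2|000⟩ + 1/√2|100⟩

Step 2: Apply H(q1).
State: 1/2|000⟩ + 1/2|010⟩ + 1/2|100⟩ + 1/2|110⟩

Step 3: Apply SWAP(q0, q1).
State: 1/2|000⟩ + 1/2|010⟩ + 1/2|100⟩ + 1/2|110⟩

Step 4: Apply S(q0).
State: 1/2|000⟩ + 1/2|010⟩ + (1/2)i|100⟩ + (1/2)i|110⟩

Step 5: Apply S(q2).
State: 1/2|000⟩ + 1/2|010⟩ + (1/2)i|100⟩ + (1/2)i|110⟩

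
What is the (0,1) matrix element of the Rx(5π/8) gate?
-0.8315i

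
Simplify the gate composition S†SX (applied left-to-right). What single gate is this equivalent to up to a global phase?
X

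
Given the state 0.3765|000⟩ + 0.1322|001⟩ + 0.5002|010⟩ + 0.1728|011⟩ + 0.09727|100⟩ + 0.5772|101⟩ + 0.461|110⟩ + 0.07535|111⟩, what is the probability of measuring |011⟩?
0.02986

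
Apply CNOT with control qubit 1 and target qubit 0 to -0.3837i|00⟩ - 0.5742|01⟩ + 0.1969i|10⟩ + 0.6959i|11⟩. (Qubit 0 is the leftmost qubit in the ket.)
-0.3837i|00⟩ + 0.6959i|01⟩ + 0.1969i|10⟩ - 0.5742|11⟩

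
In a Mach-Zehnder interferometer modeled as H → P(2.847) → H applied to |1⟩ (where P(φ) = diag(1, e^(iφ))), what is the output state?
(0.9785 - 0.1452i)|0⟩ + (0.02154 + 0.1452i)|1⟩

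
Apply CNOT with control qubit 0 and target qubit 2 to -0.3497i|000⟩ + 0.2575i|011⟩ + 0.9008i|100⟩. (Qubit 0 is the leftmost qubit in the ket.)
-0.3497i|000⟩ + 0.2575i|011⟩ + 0.9008i|101⟩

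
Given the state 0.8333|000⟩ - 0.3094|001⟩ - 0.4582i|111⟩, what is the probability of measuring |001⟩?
0.09573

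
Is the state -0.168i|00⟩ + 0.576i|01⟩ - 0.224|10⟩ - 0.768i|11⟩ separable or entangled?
Entangled

Writing the state as a|00⟩ + b|01⟩ + c|10⟩ + d|11⟩, it is a product state iff ad − bc = 0.
Here (a, b, c, d) = (-0.168i, 0.576i, -0.224, -0.768i): ad − bc = (-0.168i)(-0.768i) − (0.576i)(-0.224) = (-0.129 + 0.129i) ≠ 0, so the state is entangled.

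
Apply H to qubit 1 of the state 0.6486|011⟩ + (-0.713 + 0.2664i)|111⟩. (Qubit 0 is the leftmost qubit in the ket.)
0.4586|001⟩ - 0.4586|011⟩ + (-0.5042 + 0.1884i)|101⟩ + (0.5042 - 0.1884i)|111⟩

H on qubit 1 mixes each pair of kets that differ only in qubit 1: amplitudes (a, b) of (|…0…⟩, |…1…⟩) become ((a + b)/√2, (a − b)/√2). Kets absent from the input have amplitude 0.
(|001⟩, |011⟩): (a, b) = (0, 0.6486) → (0.4586, -0.4586)
(|101⟩, |111⟩): (a, b) = (0, (-0.713 + 0.2664i)) → ((-0.5042 + 0.1884i), (0.5042 - 0.1884i))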